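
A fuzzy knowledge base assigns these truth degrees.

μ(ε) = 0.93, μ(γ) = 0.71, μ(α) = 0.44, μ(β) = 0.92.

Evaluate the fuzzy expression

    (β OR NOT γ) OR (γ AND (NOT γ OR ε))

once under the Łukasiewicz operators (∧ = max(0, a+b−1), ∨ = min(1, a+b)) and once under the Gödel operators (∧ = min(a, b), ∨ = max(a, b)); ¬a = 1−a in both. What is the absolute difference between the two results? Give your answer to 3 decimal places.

Under Łukasiewicz:
  NOT γ = 1 − 0.71 = 0.29
  β OR NOT γ = min(1, a+b) on (0.92, 0.29) = 1.00
  NOT γ = 1 − 0.71 = 0.29
  NOT γ OR ε = min(1, a+b) on (0.29, 0.93) = 1.00
  γ AND (NOT γ OR ε) = max(0, a+b−1) on (0.71, 1.00) = 0.71
  (β OR NOT γ) OR (γ AND (NOT γ OR ε)) = min(1, a+b) on (1.00, 0.71) = 1.00
  → value = 1.0000
Under Gödel:
  NOT γ = 1 − 0.71 = 0.29
  β OR NOT γ = max(a, b) on (0.92, 0.29) = 0.92
  NOT γ = 1 − 0.71 = 0.29
  NOT γ OR ε = max(a, b) on (0.29, 0.93) = 0.93
  γ AND (NOT γ OR ε) = min(a, b) on (0.71, 0.93) = 0.71
  (β OR NOT γ) OR (γ AND (NOT γ OR ε)) = max(a, b) on (0.92, 0.71) = 0.92
  → value = 0.9200
|1.0000 − 0.9200| = 0.080

0.080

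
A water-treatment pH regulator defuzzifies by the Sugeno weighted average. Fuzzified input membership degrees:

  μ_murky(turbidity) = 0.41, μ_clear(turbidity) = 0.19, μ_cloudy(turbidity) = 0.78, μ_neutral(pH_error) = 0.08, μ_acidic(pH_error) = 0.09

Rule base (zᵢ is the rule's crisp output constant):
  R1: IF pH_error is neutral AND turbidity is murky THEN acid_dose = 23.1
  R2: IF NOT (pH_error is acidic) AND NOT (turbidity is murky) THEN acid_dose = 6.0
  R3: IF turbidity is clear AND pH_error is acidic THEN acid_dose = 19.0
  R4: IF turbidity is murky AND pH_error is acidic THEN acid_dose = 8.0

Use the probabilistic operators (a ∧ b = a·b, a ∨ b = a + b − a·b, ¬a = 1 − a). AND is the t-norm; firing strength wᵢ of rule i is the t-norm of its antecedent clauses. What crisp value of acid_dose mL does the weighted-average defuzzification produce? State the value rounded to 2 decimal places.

7.37

R1 (z=23.1): neutral=0.08, murky=0.41; AND[a·b] → w = 0.0328
R2 (z=6.0): ¬acidic=1−0.09=0.91, ¬murky=1−0.41=0.59; AND[a·b] → w = 0.5369
R3 (z=19.0): clear=0.19, acidic=0.09; AND[a·b] → w = 0.0171
R4 (z=8.0): murky=0.41, acidic=0.09; AND[a·b] → w = 0.0369
Weighted average = (0.0328·23.1 + 0.5369·6.0 + 0.0171·19.0 + 0.0369·8.0) / (0.0328 + 0.5369 + 0.0171 + 0.0369)
  = 4.5992 / 0.6237 = 7.37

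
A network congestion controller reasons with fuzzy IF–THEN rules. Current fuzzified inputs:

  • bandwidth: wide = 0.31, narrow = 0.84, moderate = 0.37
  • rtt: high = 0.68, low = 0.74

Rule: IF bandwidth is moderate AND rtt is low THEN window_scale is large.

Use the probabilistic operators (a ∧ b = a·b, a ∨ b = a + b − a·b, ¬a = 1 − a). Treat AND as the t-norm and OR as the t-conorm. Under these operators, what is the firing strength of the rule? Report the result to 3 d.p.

0.274

firing strength: moderate=0.37, low=0.74; AND[a·b] → w = 0.2738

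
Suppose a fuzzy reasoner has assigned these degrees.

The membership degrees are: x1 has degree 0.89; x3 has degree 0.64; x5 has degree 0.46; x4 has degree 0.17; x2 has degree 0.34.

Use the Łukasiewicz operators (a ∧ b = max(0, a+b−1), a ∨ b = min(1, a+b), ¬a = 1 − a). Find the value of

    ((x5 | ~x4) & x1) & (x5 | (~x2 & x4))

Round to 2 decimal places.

0.35

~x4 = 1 − 0.17 = 0.83
x5 | ~x4 = min(1, a+b) on (0.46, 0.83) = 1.00
(x5 | ~x4) & x1 = max(0, a+b−1) on (1.00, 0.89) = 0.89
~x2 = 1 − 0.34 = 0.66
~x2 & x4 = max(0, a+b−1) on (0.66, 0.17) = 0.00
x5 | (~x2 & x4) = min(1, a+b) on (0.46, 0.00) = 0.46
((x5 | ~x4) & x1) & (x5 | (~x2 & x4)) = max(0, a+b−1) on (0.89, 0.46) = 0.35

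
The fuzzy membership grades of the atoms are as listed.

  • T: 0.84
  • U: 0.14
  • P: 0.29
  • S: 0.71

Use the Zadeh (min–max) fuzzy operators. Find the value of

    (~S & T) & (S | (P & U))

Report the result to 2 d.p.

~S = 1 − 0.71 = 0.29
~S & T = min(a, b) on (0.29, 0.84) = 0.29
P & U = min(a, b) on (0.29, 0.14) = 0.14
S | (P & U) = max(a, b) on (0.71, 0.14) = 0.71
(~S & T) & (S | (P & U)) = min(a, b) on (0.29, 0.71) = 0.29

0.29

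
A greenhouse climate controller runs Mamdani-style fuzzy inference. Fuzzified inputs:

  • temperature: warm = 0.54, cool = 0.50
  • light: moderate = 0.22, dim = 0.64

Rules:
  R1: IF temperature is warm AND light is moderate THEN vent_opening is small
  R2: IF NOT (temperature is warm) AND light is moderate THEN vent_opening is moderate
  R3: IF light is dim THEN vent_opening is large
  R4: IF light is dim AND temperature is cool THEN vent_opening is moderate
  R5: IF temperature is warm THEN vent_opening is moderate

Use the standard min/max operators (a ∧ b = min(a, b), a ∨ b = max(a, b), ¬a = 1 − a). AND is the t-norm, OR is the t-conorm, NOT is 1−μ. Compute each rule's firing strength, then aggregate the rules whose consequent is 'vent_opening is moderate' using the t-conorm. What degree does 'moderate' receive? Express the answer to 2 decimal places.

0.54

R1: warm=0.54, moderate=0.22; AND[min(a, b)] → w = 0.22
R2: ¬warm=1−0.54=0.46, moderate=0.22; AND[min(a, b)] → w = 0.22
R3: dim=0.64 → w = 0.64
R4: dim=0.64, cool=0.50; AND[min(a, b)] → w = 0.50
R5: warm=0.54 → w = 0.54
Rules with consequent 'moderate': {R2, R4, R5} → strengths 0.22, 0.50, 0.54
Aggregate via t-conorm [max(a, b)]: 0.54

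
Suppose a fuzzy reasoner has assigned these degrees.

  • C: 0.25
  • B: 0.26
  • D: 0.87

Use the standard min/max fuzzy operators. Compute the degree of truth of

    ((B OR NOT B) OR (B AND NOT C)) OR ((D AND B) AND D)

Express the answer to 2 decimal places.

0.74

NOT B = 1 − 0.26 = 0.74
B OR NOT B = max(a, b) on (0.26, 0.74) = 0.74
NOT C = 1 − 0.25 = 0.75
B AND NOT C = min(a, b) on (0.26, 0.75) = 0.26
(B OR NOT B) OR (B AND NOT C) = max(a, b) on (0.74, 0.26) = 0.74
D AND B = min(a, b) on (0.87, 0.26) = 0.26
(D AND B) AND D = min(a, b) on (0.26, 0.87) = 0.26
((B OR NOT B) OR (B AND NOT C)) OR ((D AND B) AND D) = max(a, b) on (0.74, 0.26) = 0.74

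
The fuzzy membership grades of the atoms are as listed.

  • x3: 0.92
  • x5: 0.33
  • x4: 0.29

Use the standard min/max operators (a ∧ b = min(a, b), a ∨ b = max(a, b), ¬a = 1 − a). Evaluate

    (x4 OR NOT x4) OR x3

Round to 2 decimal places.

0.92

NOT x4 = 1 − 0.29 = 0.71
x4 OR NOT x4 = max(a, b) on (0.29, 0.71) = 0.71
(x4 OR NOT x4) OR x3 = max(a, b) on (0.71, 0.92) = 0.92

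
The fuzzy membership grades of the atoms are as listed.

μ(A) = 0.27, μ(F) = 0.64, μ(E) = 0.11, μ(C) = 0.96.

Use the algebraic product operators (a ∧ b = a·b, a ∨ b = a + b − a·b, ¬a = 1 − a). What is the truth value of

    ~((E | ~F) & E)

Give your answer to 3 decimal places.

~F = 1 − 0.6400 = 0.3600
E | ~F = a + b − a·b on (0.1100, 0.3600) = 0.4304
(E | ~F) & E = a·b on (0.4304, 0.1100) = 0.0473
~((E | ~F) & E) = 1 − 0.0473 = 0.9527

0.953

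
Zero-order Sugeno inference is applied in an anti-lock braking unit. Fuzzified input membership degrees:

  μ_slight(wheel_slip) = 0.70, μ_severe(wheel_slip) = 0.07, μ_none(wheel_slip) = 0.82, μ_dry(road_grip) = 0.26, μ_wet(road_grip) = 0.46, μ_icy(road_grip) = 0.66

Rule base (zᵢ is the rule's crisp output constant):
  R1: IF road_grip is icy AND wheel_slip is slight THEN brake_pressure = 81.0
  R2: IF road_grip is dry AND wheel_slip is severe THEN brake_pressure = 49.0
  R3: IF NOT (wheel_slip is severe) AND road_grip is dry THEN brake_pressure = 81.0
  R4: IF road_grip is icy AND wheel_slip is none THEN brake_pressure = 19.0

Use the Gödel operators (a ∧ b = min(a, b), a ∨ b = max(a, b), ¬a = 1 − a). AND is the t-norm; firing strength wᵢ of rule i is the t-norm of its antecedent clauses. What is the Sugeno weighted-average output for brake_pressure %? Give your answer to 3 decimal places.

R1 (z=81.0): icy=0.66, slight=0.70; AND[min(a, b)] → w = 0.66
R2 (z=49.0): dry=0.26, severe=0.07; AND[min(a, b)] → w = 0.07
R3 (z=81.0): ¬severe=1−0.07=0.93, dry=0.26; AND[min(a, b)] → w = 0.26
R4 (z=19.0): icy=0.66, none=0.82; AND[min(a, b)] → w = 0.66
Weighted average = (0.66·81.0 + 0.07·49.0 + 0.26·81.0 + 0.66·19.0) / (0.66 + 0.07 + 0.26 + 0.66)
  = 90.4900 / 1.6500 = 54.842

54.842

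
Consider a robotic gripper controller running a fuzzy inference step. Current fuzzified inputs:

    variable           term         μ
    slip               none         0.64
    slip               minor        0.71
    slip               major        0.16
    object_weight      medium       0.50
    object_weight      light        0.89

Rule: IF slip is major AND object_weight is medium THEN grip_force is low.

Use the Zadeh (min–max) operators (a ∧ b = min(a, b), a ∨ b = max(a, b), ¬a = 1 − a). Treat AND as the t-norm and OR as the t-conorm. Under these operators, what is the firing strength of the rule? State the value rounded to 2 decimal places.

firing strength: major=0.16, medium=0.50; AND[min(a, b)] → w = 0.16

0.16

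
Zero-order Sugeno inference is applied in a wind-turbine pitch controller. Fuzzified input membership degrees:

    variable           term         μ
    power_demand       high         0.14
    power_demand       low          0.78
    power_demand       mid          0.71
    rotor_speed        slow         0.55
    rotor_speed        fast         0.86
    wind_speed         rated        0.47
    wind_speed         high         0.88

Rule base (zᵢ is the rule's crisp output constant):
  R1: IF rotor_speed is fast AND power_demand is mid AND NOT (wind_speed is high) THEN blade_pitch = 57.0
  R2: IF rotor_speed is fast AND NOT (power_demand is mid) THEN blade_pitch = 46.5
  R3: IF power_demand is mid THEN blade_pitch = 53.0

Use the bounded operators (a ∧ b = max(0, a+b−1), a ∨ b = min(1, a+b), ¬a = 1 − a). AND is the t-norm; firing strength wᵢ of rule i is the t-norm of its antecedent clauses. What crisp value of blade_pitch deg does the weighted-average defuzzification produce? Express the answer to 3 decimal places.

R1 (z=57.0): fast=0.86, mid=0.71, ¬high=1−0.88=0.12; AND[max(0, a+b−1)] → w = 0.00
R2 (z=46.5): fast=0.86, ¬mid=1−0.71=0.29; AND[max(0, a+b−1)] → w = 0.15
R3 (z=53.0): mid=0.71 → w = 0.71
Weighted average = (0.00·57.0 + 0.15·46.5 + 0.71·53.0) / (0.00 + 0.15 + 0.71)
  = 44.6050 / 0.8600 = 51.866

51.866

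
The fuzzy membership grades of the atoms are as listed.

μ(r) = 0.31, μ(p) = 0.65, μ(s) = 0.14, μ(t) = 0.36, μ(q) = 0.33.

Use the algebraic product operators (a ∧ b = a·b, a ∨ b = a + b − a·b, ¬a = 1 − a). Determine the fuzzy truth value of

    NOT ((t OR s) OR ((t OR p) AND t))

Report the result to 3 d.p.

0.397

t OR s = a + b − a·b on (0.3600, 0.1400) = 0.4496
t OR p = a + b − a·b on (0.3600, 0.6500) = 0.7760
(t OR p) AND t = a·b on (0.7760, 0.3600) = 0.2794
(t OR s) OR ((t OR p) AND t) = a + b − a·b on (0.4496, 0.2794) = 0.6034
NOT ((t OR s) OR ((t OR p) AND t)) = 1 − 0.6034 = 0.3966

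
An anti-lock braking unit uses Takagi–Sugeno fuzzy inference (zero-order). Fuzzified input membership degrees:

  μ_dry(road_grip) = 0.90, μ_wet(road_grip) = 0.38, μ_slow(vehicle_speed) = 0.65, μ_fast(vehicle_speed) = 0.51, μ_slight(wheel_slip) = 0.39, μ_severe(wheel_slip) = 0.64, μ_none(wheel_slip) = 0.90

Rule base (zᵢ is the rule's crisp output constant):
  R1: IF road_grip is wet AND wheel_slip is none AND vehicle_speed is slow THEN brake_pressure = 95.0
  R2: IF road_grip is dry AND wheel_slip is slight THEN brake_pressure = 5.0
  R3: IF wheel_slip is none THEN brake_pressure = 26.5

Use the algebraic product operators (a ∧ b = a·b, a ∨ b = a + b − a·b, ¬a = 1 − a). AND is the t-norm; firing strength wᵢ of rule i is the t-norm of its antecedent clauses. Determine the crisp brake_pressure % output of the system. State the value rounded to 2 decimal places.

31.71

R1 (z=95.0): wet=0.38, none=0.90, slow=0.65; AND[a·b] → w = 0.2223
R2 (z=5.0): dry=0.90, slight=0.39; AND[a·b] → w = 0.3510
R3 (z=26.5): none=0.90 → w = 0.9000
Weighted average = (0.2223·95.0 + 0.3510·5.0 + 0.9000·26.5) / (0.2223 + 0.3510 + 0.9000)
  = 46.7235 / 1.4733 = 31.71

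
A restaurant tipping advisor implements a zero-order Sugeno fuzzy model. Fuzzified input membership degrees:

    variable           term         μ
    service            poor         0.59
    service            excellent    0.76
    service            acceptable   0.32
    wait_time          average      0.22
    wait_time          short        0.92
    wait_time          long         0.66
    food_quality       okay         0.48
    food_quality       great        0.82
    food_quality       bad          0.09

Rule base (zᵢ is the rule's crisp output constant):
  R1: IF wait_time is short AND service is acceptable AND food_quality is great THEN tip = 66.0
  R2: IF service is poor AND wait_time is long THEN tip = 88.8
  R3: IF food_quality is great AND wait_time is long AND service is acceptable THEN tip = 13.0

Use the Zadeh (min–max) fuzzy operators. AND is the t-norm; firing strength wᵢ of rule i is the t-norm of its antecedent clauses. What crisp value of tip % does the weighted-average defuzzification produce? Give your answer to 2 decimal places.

R1 (z=66.0): short=0.92, acceptable=0.32, great=0.82; AND[min(a, b)] → w = 0.32
R2 (z=88.8): poor=0.59, long=0.66; AND[min(a, b)] → w = 0.59
R3 (z=13.0): great=0.82, long=0.66, acceptable=0.32; AND[min(a, b)] → w = 0.32
Weighted average = (0.32·66.0 + 0.59·88.8 + 0.32·13.0) / (0.32 + 0.59 + 0.32)
  = 77.6720 / 1.2300 = 63.15

63.15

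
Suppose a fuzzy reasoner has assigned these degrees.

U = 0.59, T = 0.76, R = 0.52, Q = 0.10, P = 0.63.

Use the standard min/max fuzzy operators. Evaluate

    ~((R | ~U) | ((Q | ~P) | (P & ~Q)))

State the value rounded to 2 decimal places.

0.37

~U = 1 − 0.59 = 0.41
R | ~U = max(a, b) on (0.52, 0.41) = 0.52
~P = 1 − 0.63 = 0.37
Q | ~P = max(a, b) on (0.10, 0.37) = 0.37
~Q = 1 − 0.10 = 0.90
P & ~Q = min(a, b) on (0.63, 0.90) = 0.63
(Q | ~P) | (P & ~Q) = max(a, b) on (0.37, 0.63) = 0.63
(R | ~U) | ((Q | ~P) | (P & ~Q)) = max(a, b) on (0.52, 0.63) = 0.63
~((R | ~U) | ((Q | ~P) | (P & ~Q))) = 1 − 0.63 = 0.37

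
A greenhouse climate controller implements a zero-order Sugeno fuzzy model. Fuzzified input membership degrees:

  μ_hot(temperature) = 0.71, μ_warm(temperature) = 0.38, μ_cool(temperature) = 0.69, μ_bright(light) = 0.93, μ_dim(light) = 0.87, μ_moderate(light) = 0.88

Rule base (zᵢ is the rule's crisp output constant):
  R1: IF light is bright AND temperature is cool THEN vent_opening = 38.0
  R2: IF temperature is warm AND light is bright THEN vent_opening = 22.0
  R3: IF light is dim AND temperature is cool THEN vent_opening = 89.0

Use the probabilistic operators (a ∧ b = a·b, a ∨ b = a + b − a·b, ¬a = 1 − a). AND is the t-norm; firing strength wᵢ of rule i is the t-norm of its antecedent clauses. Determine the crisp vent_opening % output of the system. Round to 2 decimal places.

R1 (z=38.0): bright=0.93, cool=0.69; AND[a·b] → w = 0.6417
R2 (z=22.0): warm=0.38, bright=0.93; AND[a·b] → w = 0.3534
R3 (z=89.0): dim=0.87, cool=0.69; AND[a·b] → w = 0.6003
Weighted average = (0.6417·38.0 + 0.3534·22.0 + 0.6003·89.0) / (0.6417 + 0.3534 + 0.6003)
  = 85.5861 / 1.5954 = 53.65

53.65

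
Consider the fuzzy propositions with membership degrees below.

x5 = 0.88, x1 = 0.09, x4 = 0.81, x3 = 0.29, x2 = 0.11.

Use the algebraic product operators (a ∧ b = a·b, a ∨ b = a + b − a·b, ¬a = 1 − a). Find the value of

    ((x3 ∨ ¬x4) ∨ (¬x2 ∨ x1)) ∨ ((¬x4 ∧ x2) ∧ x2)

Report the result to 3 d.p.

¬x4 = 1 − 0.8100 = 0.1900
x3 ∨ ¬x4 = a + b − a·b on (0.2900, 0.1900) = 0.4249
¬x2 = 1 − 0.1100 = 0.8900
¬x2 ∨ x1 = a + b − a·b on (0.8900, 0.0900) = 0.8999
(x3 ∨ ¬x4) ∨ (¬x2 ∨ x1) = a + b − a·b on (0.4249, 0.8999) = 0.9424
¬x4 = 1 − 0.8100 = 0.1900
¬x4 ∧ x2 = a·b on (0.1900, 0.1100) = 0.0209
(¬x4 ∧ x2) ∧ x2 = a·b on (0.0209, 0.1100) = 0.0023
((x3 ∨ ¬x4) ∨ (¬x2 ∨ x1)) ∨ ((¬x4 ∧ x2) ∧ x2) = a + b − a·b on (0.9424, 0.0023) = 0.9426

0.943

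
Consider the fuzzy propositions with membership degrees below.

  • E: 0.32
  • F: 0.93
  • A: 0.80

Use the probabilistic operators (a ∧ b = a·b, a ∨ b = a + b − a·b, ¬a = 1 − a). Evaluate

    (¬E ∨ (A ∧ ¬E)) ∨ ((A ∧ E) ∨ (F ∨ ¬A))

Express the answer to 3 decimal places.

0.994

¬E = 1 − 0.3200 = 0.6800
¬E = 1 − 0.3200 = 0.6800
A ∧ ¬E = a·b on (0.8000, 0.6800) = 0.5440
¬E ∨ (A ∧ ¬E) = a + b − a·b on (0.6800, 0.5440) = 0.8541
A ∧ E = a·b on (0.8000, 0.3200) = 0.2560
¬A = 1 − 0.8000 = 0.2000
F ∨ ¬A = a + b − a·b on (0.9300, 0.2000) = 0.9440
(A ∧ E) ∨ (F ∨ ¬A) = a + b − a·b on (0.2560, 0.9440) = 0.9583
(¬E ∨ (A ∧ ¬E)) ∨ ((A ∧ E) ∨ (F ∨ ¬A)) = a + b − a·b on (0.8541, 0.9583) = 0.9939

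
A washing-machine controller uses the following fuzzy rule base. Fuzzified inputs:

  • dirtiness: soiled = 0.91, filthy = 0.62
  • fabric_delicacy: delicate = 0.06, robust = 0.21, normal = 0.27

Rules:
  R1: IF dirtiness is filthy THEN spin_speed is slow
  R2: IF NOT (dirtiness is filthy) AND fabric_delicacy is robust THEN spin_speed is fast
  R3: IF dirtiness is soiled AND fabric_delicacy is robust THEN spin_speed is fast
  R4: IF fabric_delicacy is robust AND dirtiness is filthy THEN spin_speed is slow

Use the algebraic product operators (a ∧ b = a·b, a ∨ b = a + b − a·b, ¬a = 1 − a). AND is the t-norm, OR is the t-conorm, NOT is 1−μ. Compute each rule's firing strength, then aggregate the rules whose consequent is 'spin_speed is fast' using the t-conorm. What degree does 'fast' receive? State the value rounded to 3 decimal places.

0.256

R1: filthy=0.62 → w = 0.6200
R2: ¬filthy=1−0.62=0.38, robust=0.21; AND[a·b] → w = 0.0798
R3: soiled=0.91, robust=0.21; AND[a·b] → w = 0.1911
R4: robust=0.21, filthy=0.62; AND[a·b] → w = 0.1302
Rules with consequent 'fast': {R2, R3} → strengths 0.0798, 0.1911
Aggregate via t-conorm [a + b − a·b]: 0.2557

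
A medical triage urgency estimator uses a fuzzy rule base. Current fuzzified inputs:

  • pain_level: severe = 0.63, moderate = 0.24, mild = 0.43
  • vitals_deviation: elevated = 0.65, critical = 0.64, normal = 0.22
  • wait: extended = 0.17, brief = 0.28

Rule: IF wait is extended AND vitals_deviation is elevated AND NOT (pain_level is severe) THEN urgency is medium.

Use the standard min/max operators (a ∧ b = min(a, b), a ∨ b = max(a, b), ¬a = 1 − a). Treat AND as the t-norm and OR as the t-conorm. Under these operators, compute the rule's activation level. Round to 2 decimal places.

0.17

firing strength: extended=0.17, elevated=0.65, ¬severe=1−0.63=0.37; AND[min(a, b)] → w = 0.17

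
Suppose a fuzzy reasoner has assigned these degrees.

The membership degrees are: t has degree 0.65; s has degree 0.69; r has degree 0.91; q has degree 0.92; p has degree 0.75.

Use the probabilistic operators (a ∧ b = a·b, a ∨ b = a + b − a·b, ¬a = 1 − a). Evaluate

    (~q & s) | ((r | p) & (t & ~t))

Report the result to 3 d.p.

~q = 1 − 0.9200 = 0.0800
~q & s = a·b on (0.0800, 0.6900) = 0.0552
r | p = a + b − a·b on (0.9100, 0.7500) = 0.9775
~t = 1 − 0.6500 = 0.3500
t & ~t = a·b on (0.6500, 0.3500) = 0.2275
(r | p) & (t & ~t) = a·b on (0.9775, 0.2275) = 0.2224
(~q & s) | ((r | p) & (t & ~t)) = a + b − a·b on (0.0552, 0.2224) = 0.2653

0.265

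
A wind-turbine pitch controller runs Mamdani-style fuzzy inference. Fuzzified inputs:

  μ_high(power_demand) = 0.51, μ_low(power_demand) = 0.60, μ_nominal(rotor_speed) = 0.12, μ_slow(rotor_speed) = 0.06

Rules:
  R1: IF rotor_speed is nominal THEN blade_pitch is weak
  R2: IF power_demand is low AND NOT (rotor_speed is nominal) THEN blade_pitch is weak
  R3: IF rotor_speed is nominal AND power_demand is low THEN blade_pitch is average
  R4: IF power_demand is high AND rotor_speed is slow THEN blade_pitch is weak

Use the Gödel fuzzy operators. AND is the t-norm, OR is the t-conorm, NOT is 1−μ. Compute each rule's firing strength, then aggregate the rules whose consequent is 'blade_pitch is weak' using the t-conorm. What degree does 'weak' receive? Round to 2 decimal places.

0.60

R1: nominal=0.12 → w = 0.12
R2: low=0.60, ¬nominal=1−0.12=0.88; AND[min(a, b)] → w = 0.60
R3: nominal=0.12, low=0.60; AND[min(a, b)] → w = 0.12
R4: high=0.51, slow=0.06; AND[min(a, b)] → w = 0.06
Rules with consequent 'weak': {R1, R2, R4} → strengths 0.12, 0.60, 0.06
Aggregate via t-conorm [max(a, b)]: 0.60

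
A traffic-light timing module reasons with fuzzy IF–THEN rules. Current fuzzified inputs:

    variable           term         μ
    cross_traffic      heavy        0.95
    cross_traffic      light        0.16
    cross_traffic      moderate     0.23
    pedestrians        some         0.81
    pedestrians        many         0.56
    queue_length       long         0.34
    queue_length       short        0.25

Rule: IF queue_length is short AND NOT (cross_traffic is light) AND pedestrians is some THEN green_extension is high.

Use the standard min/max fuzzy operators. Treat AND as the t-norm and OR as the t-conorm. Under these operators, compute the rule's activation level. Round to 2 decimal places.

firing strength: short=0.25, ¬light=1−0.16=0.84, some=0.81; AND[min(a, b)] → w = 0.25

0.25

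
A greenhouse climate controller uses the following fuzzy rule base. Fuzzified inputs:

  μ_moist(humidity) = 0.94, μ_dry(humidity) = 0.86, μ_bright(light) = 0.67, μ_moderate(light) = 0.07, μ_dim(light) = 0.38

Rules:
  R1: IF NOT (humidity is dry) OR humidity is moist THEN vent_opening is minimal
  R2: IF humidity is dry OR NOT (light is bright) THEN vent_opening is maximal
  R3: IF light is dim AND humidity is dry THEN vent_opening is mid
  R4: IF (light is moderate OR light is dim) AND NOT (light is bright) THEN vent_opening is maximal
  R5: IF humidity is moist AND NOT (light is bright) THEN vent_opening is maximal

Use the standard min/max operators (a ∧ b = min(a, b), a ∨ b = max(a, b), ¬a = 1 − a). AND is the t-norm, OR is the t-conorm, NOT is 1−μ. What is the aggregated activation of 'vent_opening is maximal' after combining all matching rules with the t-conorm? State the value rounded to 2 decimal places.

0.86

R1: ¬dry=1−0.86=0.14, moist=0.94; OR[max(a, b)] → w = 0.94
R2: dry=0.86, ¬bright=1−0.67=0.33; OR[max(a, b)] → w = 0.86
R3: dim=0.38, dry=0.86; AND[min(a, b)] → w = 0.38
R4: (moderate=0.07 OR dim=0.38) = 0.38; AND[min(a, b)] with ¬bright=1−0.67=0.33 → w = 0.33
R5: moist=0.94, ¬bright=1−0.67=0.33; AND[min(a, b)] → w = 0.33
Rules with consequent 'maximal': {R2, R4, R5} → strengths 0.86, 0.33, 0.33
Aggregate via t-conorm [max(a, b)]: 0.86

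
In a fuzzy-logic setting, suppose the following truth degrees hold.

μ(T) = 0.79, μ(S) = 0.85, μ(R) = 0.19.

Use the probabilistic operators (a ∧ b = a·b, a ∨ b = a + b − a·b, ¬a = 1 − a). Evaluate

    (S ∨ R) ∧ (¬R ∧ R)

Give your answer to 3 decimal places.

S ∨ R = a + b − a·b on (0.8500, 0.1900) = 0.8785
¬R = 1 − 0.1900 = 0.8100
¬R ∧ R = a·b on (0.8100, 0.1900) = 0.1539
(S ∨ R) ∧ (¬R ∧ R) = a·b on (0.8785, 0.1539) = 0.1352

0.135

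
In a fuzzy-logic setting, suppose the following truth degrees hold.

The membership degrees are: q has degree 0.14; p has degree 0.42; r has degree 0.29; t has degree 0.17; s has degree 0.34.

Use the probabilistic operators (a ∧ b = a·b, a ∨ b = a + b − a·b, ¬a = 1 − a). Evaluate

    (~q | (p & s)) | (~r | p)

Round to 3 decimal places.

0.980

~q = 1 − 0.1400 = 0.8600
p & s = a·b on (0.4200, 0.3400) = 0.1428
~q | (p & s) = a + b − a·b on (0.8600, 0.1428) = 0.8800
~r = 1 − 0.2900 = 0.7100
~r | p = a + b − a·b on (0.7100, 0.4200) = 0.8318
(~q | (p & s)) | (~r | p) = a + b − a·b on (0.8800, 0.8318) = 0.9798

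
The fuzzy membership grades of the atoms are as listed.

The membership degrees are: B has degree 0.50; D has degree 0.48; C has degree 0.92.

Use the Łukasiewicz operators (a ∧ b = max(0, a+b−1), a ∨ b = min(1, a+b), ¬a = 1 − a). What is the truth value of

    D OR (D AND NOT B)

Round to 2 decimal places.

NOT B = 1 − 0.50 = 0.50
D AND NOT B = max(0, a+b−1) on (0.48, 0.50) = 0.00
D OR (D AND NOT B) = min(1, a+b) on (0.48, 0.00) = 0.48

0.48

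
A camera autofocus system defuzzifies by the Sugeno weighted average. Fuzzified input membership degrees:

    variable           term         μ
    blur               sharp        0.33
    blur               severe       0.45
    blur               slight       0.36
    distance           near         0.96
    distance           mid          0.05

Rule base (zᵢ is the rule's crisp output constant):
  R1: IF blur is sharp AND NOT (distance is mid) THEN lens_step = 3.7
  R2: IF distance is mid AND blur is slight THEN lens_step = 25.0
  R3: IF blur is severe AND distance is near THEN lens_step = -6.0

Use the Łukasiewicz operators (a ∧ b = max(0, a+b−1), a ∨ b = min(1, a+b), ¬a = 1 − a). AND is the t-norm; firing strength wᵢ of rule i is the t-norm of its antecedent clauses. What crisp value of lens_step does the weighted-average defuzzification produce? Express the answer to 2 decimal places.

-2.06

R1 (z=3.7): sharp=0.33, ¬mid=1−0.05=0.95; AND[max(0, a+b−1)] → w = 0.28
R2 (z=25.0): mid=0.05, slight=0.36; AND[max(0, a+b−1)] → w = 0.00
R3 (z=-6.0): severe=0.45, near=0.96; AND[max(0, a+b−1)] → w = 0.41
Weighted average = (0.28·3.7 + 0.00·25.0 + 0.41·-6.0) / (0.28 + 0.00 + 0.41)
  = -1.4240 / 0.6900 = -2.06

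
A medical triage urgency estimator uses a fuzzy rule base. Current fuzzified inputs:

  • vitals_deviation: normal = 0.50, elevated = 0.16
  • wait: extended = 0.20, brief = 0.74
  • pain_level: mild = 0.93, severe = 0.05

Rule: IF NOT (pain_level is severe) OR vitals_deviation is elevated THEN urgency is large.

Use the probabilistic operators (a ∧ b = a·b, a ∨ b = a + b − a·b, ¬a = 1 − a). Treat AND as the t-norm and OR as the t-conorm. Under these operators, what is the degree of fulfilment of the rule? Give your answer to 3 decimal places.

0.958

firing strength: ¬severe=1−0.05=0.95, elevated=0.16; OR[a + b − a·b] → w = 0.9580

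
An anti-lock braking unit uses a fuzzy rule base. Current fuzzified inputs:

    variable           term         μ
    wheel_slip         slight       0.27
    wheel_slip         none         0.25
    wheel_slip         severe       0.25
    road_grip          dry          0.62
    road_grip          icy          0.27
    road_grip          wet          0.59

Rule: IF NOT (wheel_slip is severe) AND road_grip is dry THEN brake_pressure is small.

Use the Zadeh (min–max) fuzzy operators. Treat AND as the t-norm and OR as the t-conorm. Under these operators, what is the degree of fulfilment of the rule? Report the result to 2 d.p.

firing strength: ¬severe=1−0.25=0.75, dry=0.62; AND[min(a, b)] → w = 0.62

0.62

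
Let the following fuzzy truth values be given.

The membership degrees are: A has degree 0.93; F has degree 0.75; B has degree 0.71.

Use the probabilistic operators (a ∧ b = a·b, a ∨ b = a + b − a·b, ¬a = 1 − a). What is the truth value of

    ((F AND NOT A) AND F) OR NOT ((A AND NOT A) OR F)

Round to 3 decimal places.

0.264

NOT A = 1 − 0.9300 = 0.0700
F AND NOT A = a·b on (0.7500, 0.0700) = 0.0525
(F AND NOT A) AND F = a·b on (0.0525, 0.7500) = 0.0394
NOT A = 1 − 0.9300 = 0.0700
A AND NOT A = a·b on (0.9300, 0.0700) = 0.0651
(A AND NOT A) OR F = a + b − a·b on (0.0651, 0.7500) = 0.7663
NOT ((A AND NOT A) OR F) = 1 − 0.7663 = 0.2337
((F AND NOT A) AND F) OR NOT ((A AND NOT A) OR F) = a + b − a·b on (0.0394, 0.2337) = 0.2639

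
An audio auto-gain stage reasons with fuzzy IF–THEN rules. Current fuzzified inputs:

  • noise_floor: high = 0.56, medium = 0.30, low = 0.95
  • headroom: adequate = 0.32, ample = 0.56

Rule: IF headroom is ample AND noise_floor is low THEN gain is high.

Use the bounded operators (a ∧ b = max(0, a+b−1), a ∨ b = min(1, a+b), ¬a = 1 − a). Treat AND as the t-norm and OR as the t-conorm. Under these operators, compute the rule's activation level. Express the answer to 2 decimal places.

firing strength: ample=0.56, low=0.95; AND[max(0, a+b−1)] → w = 0.51

0.51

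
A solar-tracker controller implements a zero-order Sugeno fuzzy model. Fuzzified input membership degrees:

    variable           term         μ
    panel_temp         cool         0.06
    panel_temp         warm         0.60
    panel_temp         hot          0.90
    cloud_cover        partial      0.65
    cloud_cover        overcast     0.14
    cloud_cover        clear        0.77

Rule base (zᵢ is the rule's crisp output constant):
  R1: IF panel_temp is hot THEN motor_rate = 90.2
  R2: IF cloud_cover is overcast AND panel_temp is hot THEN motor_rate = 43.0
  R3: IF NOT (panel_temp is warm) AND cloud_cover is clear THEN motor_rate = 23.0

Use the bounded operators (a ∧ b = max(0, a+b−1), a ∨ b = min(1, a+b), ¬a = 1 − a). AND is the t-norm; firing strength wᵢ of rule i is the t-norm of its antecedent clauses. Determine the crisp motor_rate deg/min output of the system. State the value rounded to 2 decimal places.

R1 (z=90.2): hot=0.90 → w = 0.90
R2 (z=43.0): overcast=0.14, hot=0.90; AND[max(0, a+b−1)] → w = 0.04
R3 (z=23.0): ¬warm=1−0.60=0.40, clear=0.77; AND[max(0, a+b−1)] → w = 0.17
Weighted average = (0.90·90.2 + 0.04·43.0 + 0.17·23.0) / (0.90 + 0.04 + 0.17)
  = 86.8100 / 1.1100 = 78.21

78.21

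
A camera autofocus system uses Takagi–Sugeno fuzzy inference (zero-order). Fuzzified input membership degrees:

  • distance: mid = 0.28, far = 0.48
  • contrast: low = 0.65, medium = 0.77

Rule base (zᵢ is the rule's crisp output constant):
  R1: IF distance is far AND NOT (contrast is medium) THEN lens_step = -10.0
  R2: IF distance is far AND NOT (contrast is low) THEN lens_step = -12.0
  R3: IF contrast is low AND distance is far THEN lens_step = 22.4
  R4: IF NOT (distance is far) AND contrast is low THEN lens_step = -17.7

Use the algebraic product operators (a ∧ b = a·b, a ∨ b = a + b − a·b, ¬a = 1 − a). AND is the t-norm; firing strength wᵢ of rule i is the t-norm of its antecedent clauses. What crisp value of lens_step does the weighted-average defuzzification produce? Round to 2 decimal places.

R1 (z=-10.0): far=0.48, ¬medium=1−0.77=0.23; AND[a·b] → w = 0.1104
R2 (z=-12.0): far=0.48, ¬low=1−0.65=0.35; AND[a·b] → w = 0.1680
R3 (z=22.4): low=0.65, far=0.48; AND[a·b] → w = 0.3120
R4 (z=-17.7): ¬far=1−0.48=0.52, low=0.65; AND[a·b] → w = 0.3380
Weighted average = (0.1104·-10.0 + 0.1680·-12.0 + 0.3120·22.4 + 0.3380·-17.7) / (0.1104 + 0.1680 + 0.3120 + 0.3380)
  = -2.1138 / 0.9284 = -2.28

-2.28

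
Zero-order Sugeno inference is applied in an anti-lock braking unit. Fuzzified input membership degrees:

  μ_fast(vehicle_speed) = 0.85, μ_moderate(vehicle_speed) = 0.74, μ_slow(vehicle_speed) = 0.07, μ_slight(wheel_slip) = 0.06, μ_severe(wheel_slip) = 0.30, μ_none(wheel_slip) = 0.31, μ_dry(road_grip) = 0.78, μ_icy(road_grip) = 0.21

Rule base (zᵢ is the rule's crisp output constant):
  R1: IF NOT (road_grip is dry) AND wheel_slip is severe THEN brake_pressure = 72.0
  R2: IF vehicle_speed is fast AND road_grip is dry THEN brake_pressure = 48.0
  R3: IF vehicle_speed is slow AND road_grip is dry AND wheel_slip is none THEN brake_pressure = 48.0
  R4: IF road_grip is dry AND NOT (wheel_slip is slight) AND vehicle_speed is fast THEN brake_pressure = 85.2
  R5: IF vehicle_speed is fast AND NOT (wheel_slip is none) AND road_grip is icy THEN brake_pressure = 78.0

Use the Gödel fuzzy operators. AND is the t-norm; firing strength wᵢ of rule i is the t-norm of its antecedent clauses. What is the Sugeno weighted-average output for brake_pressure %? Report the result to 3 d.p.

67.707

R1 (z=72.0): ¬dry=1−0.78=0.22, severe=0.30; AND[min(a, b)] → w = 0.22
R2 (z=48.0): fast=0.85, dry=0.78; AND[min(a, b)] → w = 0.78
R3 (z=48.0): slow=0.07, dry=0.78, none=0.31; AND[min(a, b)] → w = 0.07
R4 (z=85.2): dry=0.78, ¬slight=1−0.06=0.94, fast=0.85; AND[min(a, b)] → w = 0.78
R5 (z=78.0): fast=0.85, ¬none=1−0.31=0.69, icy=0.21; AND[min(a, b)] → w = 0.21
Weighted average = (0.22·72.0 + 0.78·48.0 + 0.07·48.0 + 0.78·85.2 + 0.21·78.0) / (0.22 + 0.78 + 0.07 + 0.78 + 0.21)
  = 139.4760 / 2.0600 = 67.707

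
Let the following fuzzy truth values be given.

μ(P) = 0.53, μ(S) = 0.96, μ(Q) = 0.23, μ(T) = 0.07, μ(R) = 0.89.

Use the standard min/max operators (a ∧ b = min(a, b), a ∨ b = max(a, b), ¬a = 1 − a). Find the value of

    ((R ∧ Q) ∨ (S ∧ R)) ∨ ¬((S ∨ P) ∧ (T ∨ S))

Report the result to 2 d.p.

0.89

R ∧ Q = min(a, b) on (0.89, 0.23) = 0.23
S ∧ R = min(a, b) on (0.96, 0.89) = 0.89
(R ∧ Q) ∨ (S ∧ R) = max(a, b) on (0.23, 0.89) = 0.89
S ∨ P = max(a, b) on (0.96, 0.53) = 0.96
T ∨ S = max(a, b) on (0.07, 0.96) = 0.96
(S ∨ P) ∧ (T ∨ S) = min(a, b) on (0.96, 0.96) = 0.96
¬((S ∨ P) ∧ (T ∨ S)) = 1 − 0.96 = 0.04
((R ∧ Q) ∨ (S ∧ R)) ∨ ¬((S ∨ P) ∧ (T ∨ S)) = max(a, b) on (0.89, 0.04) = 0.89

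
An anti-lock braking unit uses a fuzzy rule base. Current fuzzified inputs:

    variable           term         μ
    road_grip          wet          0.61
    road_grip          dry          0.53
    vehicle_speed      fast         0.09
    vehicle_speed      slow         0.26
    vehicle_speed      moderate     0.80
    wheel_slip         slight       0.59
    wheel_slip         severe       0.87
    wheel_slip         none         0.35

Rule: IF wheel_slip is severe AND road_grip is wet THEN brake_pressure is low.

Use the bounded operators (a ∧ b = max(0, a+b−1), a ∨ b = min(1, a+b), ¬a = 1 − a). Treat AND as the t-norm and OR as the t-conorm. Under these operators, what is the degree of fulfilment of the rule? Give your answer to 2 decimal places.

0.48

firing strength: severe=0.87, wet=0.61; AND[max(0, a+b−1)] → w = 0.48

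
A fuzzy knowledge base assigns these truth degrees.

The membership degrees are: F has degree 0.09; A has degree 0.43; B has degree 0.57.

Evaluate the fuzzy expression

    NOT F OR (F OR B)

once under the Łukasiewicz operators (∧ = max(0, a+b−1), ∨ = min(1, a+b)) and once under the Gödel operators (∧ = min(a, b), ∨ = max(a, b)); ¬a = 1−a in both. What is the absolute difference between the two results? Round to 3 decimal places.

Under Łukasiewicz:
  NOT F = 1 − 0.09 = 0.91
  F OR B = min(1, a+b) on (0.09, 0.57) = 0.66
  NOT F OR (F OR B) = min(1, a+b) on (0.91, 0.66) = 1.00
  → value = 1.0000
Under Gödel:
  NOT F = 1 − 0.09 = 0.91
  F OR B = max(a, b) on (0.09, 0.57) = 0.57
  NOT F OR (F OR B) = max(a, b) on (0.91, 0.57) = 0.91
  → value = 0.9100
|1.0000 − 0.9100| = 0.090

0.090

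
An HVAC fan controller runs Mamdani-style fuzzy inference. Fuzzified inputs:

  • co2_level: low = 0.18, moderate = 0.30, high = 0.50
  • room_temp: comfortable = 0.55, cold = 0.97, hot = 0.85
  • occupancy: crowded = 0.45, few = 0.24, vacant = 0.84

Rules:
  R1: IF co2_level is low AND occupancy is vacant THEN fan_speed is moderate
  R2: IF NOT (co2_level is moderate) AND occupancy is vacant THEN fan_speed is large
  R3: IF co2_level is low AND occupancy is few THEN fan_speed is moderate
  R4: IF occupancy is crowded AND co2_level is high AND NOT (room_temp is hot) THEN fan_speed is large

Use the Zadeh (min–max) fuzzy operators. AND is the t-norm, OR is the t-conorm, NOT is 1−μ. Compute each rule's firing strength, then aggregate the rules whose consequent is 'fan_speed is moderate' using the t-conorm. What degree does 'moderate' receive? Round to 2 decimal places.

0.18

R1: low=0.18, vacant=0.84; AND[min(a, b)] → w = 0.18
R2: ¬moderate=1−0.30=0.70, vacant=0.84; AND[min(a, b)] → w = 0.70
R3: low=0.18, few=0.24; AND[min(a, b)] → w = 0.18
R4: crowded=0.45, high=0.50, ¬hot=1−0.85=0.15; AND[min(a, b)] → w = 0.15
Rules with consequent 'moderate': {R1, R3} → strengths 0.18, 0.18
Aggregate via t-conorm [max(a, b)]: 0.18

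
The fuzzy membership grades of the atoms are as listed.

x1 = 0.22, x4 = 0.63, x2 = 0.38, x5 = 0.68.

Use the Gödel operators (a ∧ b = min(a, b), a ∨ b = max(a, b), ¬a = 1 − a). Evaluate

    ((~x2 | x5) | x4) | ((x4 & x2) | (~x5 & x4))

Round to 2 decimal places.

0.68

~x2 = 1 − 0.38 = 0.62
~x2 | x5 = max(a, b) on (0.62, 0.68) = 0.68
(~x2 | x5) | x4 = max(a, b) on (0.68, 0.63) = 0.68
x4 & x2 = min(a, b) on (0.63, 0.38) = 0.38
~x5 = 1 − 0.68 = 0.32
~x5 & x4 = min(a, b) on (0.32, 0.63) = 0.32
(x4 & x2) | (~x5 & x4) = max(a, b) on (0.38, 0.32) = 0.38
((~x2 | x5) | x4) | ((x4 & x2) | (~x5 & x4)) = max(a, b) on (0.68, 0.38) = 0.68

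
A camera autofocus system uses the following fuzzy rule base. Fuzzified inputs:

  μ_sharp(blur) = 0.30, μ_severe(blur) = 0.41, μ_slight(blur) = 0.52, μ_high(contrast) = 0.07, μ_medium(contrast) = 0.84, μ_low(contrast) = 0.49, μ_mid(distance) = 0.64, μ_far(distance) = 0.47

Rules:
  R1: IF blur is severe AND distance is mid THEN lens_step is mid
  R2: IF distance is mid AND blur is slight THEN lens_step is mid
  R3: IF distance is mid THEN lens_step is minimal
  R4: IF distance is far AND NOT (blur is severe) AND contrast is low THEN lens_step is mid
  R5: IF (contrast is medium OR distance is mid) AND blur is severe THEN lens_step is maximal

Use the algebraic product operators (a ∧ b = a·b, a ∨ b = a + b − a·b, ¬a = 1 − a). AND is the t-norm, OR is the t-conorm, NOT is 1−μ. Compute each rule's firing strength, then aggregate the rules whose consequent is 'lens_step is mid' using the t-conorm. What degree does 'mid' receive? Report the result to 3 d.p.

R1: severe=0.41, mid=0.64; AND[a·b] → w = 0.2624
R2: mid=0.64, slight=0.52; AND[a·b] → w = 0.3328
R3: mid=0.64 → w = 0.6400
R4: far=0.47, ¬severe=1−0.41=0.59, low=0.49; AND[a·b] → w = 0.1359
R5: (medium=0.84 OR mid=0.64) = 0.9424; AND[a·b] with severe=0.41 → w = 0.3864
Rules with consequent 'mid': {R1, R2, R4} → strengths 0.2624, 0.3328, 0.1359
Aggregate via t-conorm [a + b − a·b]: 0.5747

0.575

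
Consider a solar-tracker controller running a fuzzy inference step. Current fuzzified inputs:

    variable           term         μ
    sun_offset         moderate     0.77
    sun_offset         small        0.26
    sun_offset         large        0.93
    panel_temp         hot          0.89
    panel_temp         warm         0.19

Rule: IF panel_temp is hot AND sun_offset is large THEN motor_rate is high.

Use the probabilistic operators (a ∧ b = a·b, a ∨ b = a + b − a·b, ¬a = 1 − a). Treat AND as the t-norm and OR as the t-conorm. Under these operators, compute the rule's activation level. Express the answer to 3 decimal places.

0.828

firing strength: hot=0.89, large=0.93; AND[a·b] → w = 0.8277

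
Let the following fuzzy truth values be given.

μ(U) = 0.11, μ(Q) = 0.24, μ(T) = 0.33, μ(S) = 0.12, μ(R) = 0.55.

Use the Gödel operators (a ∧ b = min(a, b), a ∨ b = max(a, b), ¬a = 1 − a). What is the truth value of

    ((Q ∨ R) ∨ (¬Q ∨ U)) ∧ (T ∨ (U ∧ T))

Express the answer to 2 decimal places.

Q ∨ R = max(a, b) on (0.24, 0.55) = 0.55
¬Q = 1 − 0.24 = 0.76
¬Q ∨ U = max(a, b) on (0.76, 0.11) = 0.76
(Q ∨ R) ∨ (¬Q ∨ U) = max(a, b) on (0.55, 0.76) = 0.76
U ∧ T = min(a, b) on (0.11, 0.33) = 0.11
T ∨ (U ∧ T) = max(a, b) on (0.33, 0.11) = 0.33
((Q ∨ R) ∨ (¬Q ∨ U)) ∧ (T ∨ (U ∧ T)) = min(a, b) on (0.76, 0.33) = 0.33

0.33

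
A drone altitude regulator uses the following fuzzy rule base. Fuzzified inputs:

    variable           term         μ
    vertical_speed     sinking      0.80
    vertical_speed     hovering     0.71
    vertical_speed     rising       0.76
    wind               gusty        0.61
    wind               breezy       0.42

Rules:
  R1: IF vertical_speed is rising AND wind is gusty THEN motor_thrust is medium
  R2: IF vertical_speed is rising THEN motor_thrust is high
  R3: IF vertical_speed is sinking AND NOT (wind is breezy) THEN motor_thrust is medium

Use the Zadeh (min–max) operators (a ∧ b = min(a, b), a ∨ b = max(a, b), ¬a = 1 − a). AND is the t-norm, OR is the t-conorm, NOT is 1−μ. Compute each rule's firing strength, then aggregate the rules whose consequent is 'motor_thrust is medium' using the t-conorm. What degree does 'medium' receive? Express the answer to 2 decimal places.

0.61

R1: rising=0.76, gusty=0.61; AND[min(a, b)] → w = 0.61
R2: rising=0.76 → w = 0.76
R3: sinking=0.80, ¬breezy=1−0.42=0.58; AND[min(a, b)] → w = 0.58
Rules with consequent 'medium': {R1, R3} → strengths 0.61, 0.58
Aggregate via t-conorm [max(a, b)]: 0.61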